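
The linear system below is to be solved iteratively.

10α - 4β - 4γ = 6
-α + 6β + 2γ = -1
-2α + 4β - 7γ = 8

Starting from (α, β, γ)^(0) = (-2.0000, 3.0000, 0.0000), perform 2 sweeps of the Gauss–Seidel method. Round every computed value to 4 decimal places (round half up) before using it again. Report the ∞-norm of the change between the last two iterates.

Iteration 1:
  α = (6 - (-4)·3.0000 - (-4)·0.0000) / (10) = 1.8000
  β = (-1 - (-1)·1.8000 - (2)·0.0000) / (6) = 0.1333
  γ = (8 - (-2)·1.8000 - (4)·0.1333) / (-7) = -1.5810
Iteration 2:
  α = (6 - (-4)·0.1333 - (-4)·-1.5810) / (10) = 0.0209
  β = (-1 - (-1)·0.0209 - (2)·-1.5810) / (6) = 0.3638
  γ = (8 - (-2)·0.0209 - (4)·0.3638) / (-7) = -0.9409
Change: (-1.7791, 0.2305, 0.6401) → max |·| = 1.7791

1.7791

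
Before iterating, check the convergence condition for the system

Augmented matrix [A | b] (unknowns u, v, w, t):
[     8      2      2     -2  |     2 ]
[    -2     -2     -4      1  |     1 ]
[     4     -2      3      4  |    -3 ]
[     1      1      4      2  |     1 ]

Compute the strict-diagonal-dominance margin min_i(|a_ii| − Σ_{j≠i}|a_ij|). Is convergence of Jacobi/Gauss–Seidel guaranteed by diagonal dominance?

-7

row 1: |8| − (2+2+2) = 2
row 2: |-2| − (2+4+1) = -5
row 3: |3| − (4+2+4) = -7
row 4: |2| − (1+1+4) = -4
minimum over rows = -7 → not strictly diagonally dominant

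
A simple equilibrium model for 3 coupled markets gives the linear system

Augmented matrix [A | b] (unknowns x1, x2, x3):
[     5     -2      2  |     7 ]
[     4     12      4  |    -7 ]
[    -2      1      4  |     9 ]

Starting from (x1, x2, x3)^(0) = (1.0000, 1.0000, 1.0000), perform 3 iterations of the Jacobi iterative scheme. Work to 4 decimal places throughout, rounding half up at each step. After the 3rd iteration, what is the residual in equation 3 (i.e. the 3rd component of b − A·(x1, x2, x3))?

Iteration 1:
  x1 = (7 - (-2)·1.0000 - (2)·1.0000) / (5) = 1.4000
  x2 = (-7 - (4)·1.0000 - (4)·1.0000) / (12) = -1.2500
  x3 = (9 - (-2)·1.0000 - (1)·1.0000) / (4) = 2.5000
Iteration 2:
  x1 = (7 - (-2)·-1.2500 - (2)·2.5000) / (5) = -0.1000
  x2 = (-7 - (4)·1.4000 - (4)·2.5000) / (12) = -1.8833
  x3 = (9 - (-2)·1.4000 - (1)·-1.2500) / (4) = 3.2625
Iteration 3:
  x1 = (7 - (-2)·-1.8833 - (2)·3.2625) / (5) = -0.6583
  x2 = (-7 - (4)·-0.1000 - (4)·3.2625) / (12) = -1.6375
  x3 = (9 - (-2)·-0.1000 - (1)·-1.8833) / (4) = 2.6708
Residual b − A·x = (1.6749, 4.6000, -1.3623)

-1.3623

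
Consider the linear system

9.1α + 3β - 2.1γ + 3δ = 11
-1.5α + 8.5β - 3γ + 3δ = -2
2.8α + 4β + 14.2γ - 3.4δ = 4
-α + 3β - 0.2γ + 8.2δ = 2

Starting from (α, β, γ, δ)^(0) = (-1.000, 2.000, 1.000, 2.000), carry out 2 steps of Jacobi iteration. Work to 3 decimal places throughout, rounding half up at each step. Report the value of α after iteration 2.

Iteration 1:
  α = (11 - (3)·2.000 - (-2.1)·1.000 - (3)·2.000) / (9.1) = 0.121
  β = (-2 - (-1.5)·-1.000 - (-3)·1.000 - (3)·2.000) / (8.5) = -0.765
  γ = (4 - (2.8)·-1.000 - (4)·2.000 - (-3.4)·2.000) / (14.2) = 0.394
  δ = (2 - (-1)·-1.000 - (3)·2.000 - (-0.2)·1.000) / (8.2) = -0.585
Iteration 2:
  α = (11 - (3)·-0.765 - (-2.1)·0.394 - (3)·-0.585) / (9.1) = 1.745
  β = (-2 - (-1.5)·0.121 - (-3)·0.394 - (3)·-0.585) / (8.5) = 0.132
  γ = (4 - (2.8)·0.121 - (4)·-0.765 - (-3.4)·-0.585) / (14.2) = 0.333
  δ = (2 - (-1)·0.121 - (3)·-0.765 - (-0.2)·0.394) / (8.2) = 0.548

1.745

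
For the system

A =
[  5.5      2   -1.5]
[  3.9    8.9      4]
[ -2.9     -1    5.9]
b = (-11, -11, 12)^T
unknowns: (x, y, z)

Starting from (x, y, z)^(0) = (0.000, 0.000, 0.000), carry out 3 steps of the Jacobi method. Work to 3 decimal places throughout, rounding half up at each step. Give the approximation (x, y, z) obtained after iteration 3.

Iteration 1:
  x = (-11 - (2)·0.000 - (-1.5)·0.000) / (5.5) = -2.000
  y = (-11 - (3.9)·0.000 - (4)·0.000) / (8.9) = -1.236
  z = (12 - (-2.9)·0.000 - (-1)·0.000) / (5.9) = 2.034
Iteration 2:
  x = (-11 - (2)·-1.236 - (-1.5)·2.034) / (5.5) = -0.996
  y = (-11 - (3.9)·-2.000 - (4)·2.034) / (8.9) = -1.274
  z = (12 - (-2.9)·-2.000 - (-1)·-1.236) / (5.9) = 0.841
Iteration 3:
  x = (-11 - (2)·-1.274 - (-1.5)·0.841) / (5.5) = -1.307
  y = (-11 - (3.9)·-0.996 - (4)·0.841) / (8.9) = -1.177
  z = (12 - (-2.9)·-0.996 - (-1)·-1.274) / (5.9) = 1.328

(-1.307, -1.177, 1.328)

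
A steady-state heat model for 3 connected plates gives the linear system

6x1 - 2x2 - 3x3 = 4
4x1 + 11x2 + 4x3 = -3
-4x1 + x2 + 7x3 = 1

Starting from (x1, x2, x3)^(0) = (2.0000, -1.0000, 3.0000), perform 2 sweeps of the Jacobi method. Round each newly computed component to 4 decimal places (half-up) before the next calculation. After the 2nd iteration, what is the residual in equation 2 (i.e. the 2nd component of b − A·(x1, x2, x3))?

4.3551

Iteration 1:
  x1 = (4 - (-2)·-1.0000 - (-3)·3.0000) / (6) = 1.8333
  x2 = (-3 - (4)·2.0000 - (4)·3.0000) / (11) = -2.0909
  x3 = (1 - (-4)·2.0000 - (1)·-1.0000) / (7) = 1.4286
Iteration 2:
  x1 = (4 - (-2)·-2.0909 - (-3)·1.4286) / (6) = 0.6840
  x2 = (-3 - (4)·1.8333 - (4)·1.4286) / (11) = -1.4589
  x3 = (1 - (-4)·1.8333 - (1)·-2.0909) / (7) = 1.4892
Residual b − A·x = (1.4458, 4.3551, -5.2295)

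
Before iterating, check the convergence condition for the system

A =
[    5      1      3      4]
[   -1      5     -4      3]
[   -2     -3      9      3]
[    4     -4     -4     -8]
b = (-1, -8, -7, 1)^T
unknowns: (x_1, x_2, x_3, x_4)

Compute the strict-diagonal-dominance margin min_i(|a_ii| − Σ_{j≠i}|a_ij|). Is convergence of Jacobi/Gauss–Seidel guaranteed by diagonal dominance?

row 1: |5| − (1+3+4) = -3
row 2: |5| − (1+4+3) = -3
row 3: |9| − (2+3+3) = 1
row 4: |-8| − (4+4+4) = -4
minimum over rows = -4 → not strictly diagonally dominant

-4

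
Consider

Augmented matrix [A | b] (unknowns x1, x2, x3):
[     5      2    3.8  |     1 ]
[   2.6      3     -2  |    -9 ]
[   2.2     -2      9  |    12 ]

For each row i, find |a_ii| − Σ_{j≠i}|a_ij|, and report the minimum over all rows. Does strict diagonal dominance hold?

row 1: |5| − (2+3.8) = -0.8
row 2: |3| − (2.6+2) = -1.6
row 3: |9| − (2.2+2) = 4.8
minimum over rows = -1.6 → not strictly diagonally dominant

-1.6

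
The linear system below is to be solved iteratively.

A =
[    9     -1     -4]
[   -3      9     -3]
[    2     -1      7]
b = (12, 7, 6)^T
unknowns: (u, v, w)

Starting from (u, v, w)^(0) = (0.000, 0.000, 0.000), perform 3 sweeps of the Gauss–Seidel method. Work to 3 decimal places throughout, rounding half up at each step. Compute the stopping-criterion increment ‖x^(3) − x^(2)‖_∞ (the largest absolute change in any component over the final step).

Iteration 1:
  u = (12 - (-1)·0.000 - (-4)·0.000) / (9) = 1.333
  v = (7 - (-3)·1.333 - (-3)·0.000) / (9) = 1.222
  w = (6 - (2)·1.333 - (-1)·1.222) / (7) = 0.651
Iteration 2:
  u = (12 - (-1)·1.222 - (-4)·0.651) / (9) = 1.758
  v = (7 - (-3)·1.758 - (-3)·0.651) / (9) = 1.581
  w = (6 - (2)·1.758 - (-1)·1.581) / (7) = 0.581
Iteration 3:
  u = (12 - (-1)·1.581 - (-4)·0.581) / (9) = 1.767
  v = (7 - (-3)·1.767 - (-3)·0.581) / (9) = 1.560
  w = (6 - (2)·1.767 - (-1)·1.560) / (7) = 0.575
Change: (0.009, -0.021, -0.006) → max |·| = 0.021

0.021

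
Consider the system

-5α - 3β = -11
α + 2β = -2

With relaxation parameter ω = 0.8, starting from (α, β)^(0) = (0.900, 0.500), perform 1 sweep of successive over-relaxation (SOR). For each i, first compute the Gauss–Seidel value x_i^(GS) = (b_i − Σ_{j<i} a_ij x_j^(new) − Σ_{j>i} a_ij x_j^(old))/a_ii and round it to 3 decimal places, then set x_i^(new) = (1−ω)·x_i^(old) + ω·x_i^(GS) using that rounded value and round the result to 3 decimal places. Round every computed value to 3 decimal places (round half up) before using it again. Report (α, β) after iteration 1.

(1.700, -1.380)

Iteration 1:
  α: GS value = (-11 - (-3)·0.500) / (-5) = 1.900;  α ← (1−ω)·0.900 + ω·1.900 = 1.700
  β: GS value = (-2 - (1)·1.700) / (2) = -1.850;  β ← (1−ω)·0.500 + ω·-1.850 = -1.380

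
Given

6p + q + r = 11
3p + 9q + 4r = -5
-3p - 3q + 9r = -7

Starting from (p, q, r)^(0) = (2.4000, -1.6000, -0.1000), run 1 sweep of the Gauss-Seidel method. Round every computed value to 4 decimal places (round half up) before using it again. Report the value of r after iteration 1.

-0.4778

Iteration 1:
  p = (11 - (1)·-1.6000 - (1)·-0.1000) / (6) = 2.1167
  q = (-5 - (3)·2.1167 - (4)·-0.1000) / (9) = -1.2167
  r = (-7 - (-3)·2.1167 - (-3)·-1.2167) / (9) = -0.4778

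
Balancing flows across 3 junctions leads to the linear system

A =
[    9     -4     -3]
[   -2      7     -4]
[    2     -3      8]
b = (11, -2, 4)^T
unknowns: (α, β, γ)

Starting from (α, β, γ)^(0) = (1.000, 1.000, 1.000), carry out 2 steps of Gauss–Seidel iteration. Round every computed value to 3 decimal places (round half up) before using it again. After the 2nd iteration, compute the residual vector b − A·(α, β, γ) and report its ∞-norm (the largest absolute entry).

2.195

Iteration 1:
  α = (11 - (-4)·1.000 - (-3)·1.000) / (9) = 2.000
  β = (-2 - (-2)·2.000 - (-4)·1.000) / (7) = 0.857
  γ = (4 - (2)·2.000 - (-3)·0.857) / (8) = 0.321
Iteration 2:
  α = (11 - (-4)·0.857 - (-3)·0.321) / (9) = 1.710
  β = (-2 - (-2)·1.710 - (-4)·0.321) / (7) = 0.386
  γ = (4 - (2)·1.710 - (-3)·0.386) / (8) = 0.217
Residual b − A·x = (-2.195, -0.414, 0.002); ∞-norm = 2.195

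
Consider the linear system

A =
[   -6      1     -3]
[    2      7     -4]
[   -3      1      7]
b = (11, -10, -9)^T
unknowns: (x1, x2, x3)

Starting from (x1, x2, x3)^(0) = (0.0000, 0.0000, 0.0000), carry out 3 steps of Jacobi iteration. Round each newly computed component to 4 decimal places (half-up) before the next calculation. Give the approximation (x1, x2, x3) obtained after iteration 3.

Iteration 1:
  x1 = (11 - (1)·0.0000 - (-3)·0.0000) / (-6) = -1.8333
  x2 = (-10 - (2)·0.0000 - (-4)·0.0000) / (7) = -1.4286
  x3 = (-9 - (-3)·0.0000 - (1)·0.0000) / (7) = -1.2857
Iteration 2:
  x1 = (11 - (1)·-1.4286 - (-3)·-1.2857) / (-6) = -1.4286
  x2 = (-10 - (2)·-1.8333 - (-4)·-1.2857) / (7) = -1.6395
  x3 = (-9 - (-3)·-1.8333 - (1)·-1.4286) / (7) = -1.8673
Iteration 3:
  x1 = (11 - (1)·-1.6395 - (-3)·-1.8673) / (-6) = -1.1729
  x2 = (-10 - (2)·-1.4286 - (-4)·-1.8673) / (7) = -2.0874
  x3 = (-9 - (-3)·-1.4286 - (1)·-1.6395) / (7) = -1.6638

(-1.1729, -2.0874, -1.6638)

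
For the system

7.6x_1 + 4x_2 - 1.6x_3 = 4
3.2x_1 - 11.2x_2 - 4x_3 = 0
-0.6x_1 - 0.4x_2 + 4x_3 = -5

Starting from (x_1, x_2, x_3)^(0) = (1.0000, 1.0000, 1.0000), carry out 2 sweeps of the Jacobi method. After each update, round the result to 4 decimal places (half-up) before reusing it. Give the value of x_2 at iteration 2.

0.4173

Iteration 1:
  x_1 = (4 - (4)·1.0000 - (-1.6)·1.0000) / (7.6) = 0.2105
  x_2 = (0 - (3.2)·1.0000 - (-4)·1.0000) / (-11.2) = -0.0714
  x_3 = (-5 - (-0.6)·1.0000 - (-0.4)·1.0000) / (4) = -1.0000
Iteration 2:
  x_1 = (4 - (4)·-0.0714 - (-1.6)·-1.0000) / (7.6) = 0.3534
  x_2 = (0 - (3.2)·0.2105 - (-4)·-1.0000) / (-11.2) = 0.4173
  x_3 = (-5 - (-0.6)·0.2105 - (-0.4)·-0.0714) / (4) = -1.2256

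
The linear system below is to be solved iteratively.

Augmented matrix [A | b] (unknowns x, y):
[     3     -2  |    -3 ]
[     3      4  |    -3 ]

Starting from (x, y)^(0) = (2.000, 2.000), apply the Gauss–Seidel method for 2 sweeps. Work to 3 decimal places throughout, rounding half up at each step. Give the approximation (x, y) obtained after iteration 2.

Iteration 1:
  x = (-3 - (-2)·2.000) / (3) = 0.333
  y = (-3 - (3)·0.333) / (4) = -1.000
Iteration 2:
  x = (-3 - (-2)·-1.000) / (3) = -1.667
  y = (-3 - (3)·-1.667) / (4) = 0.500

(-1.667, 0.500)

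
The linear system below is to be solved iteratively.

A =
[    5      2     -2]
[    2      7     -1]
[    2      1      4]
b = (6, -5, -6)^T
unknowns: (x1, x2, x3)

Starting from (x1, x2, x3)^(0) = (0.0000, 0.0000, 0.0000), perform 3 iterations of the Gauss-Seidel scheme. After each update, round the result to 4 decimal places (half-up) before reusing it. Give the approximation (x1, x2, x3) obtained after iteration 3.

(1.0375, -1.2445, -1.7076)

Iteration 1:
  x1 = (6 - (2)·0.0000 - (-2)·0.0000) / (5) = 1.2000
  x2 = (-5 - (2)·1.2000 - (-1)·0.0000) / (7) = -1.0571
  x3 = (-6 - (2)·1.2000 - (1)·-1.0571) / (4) = -1.8357
Iteration 2:
  x1 = (6 - (2)·-1.0571 - (-2)·-1.8357) / (5) = 0.8886
  x2 = (-5 - (2)·0.8886 - (-1)·-1.8357) / (7) = -1.2304
  x3 = (-6 - (2)·0.8886 - (1)·-1.2304) / (4) = -1.6367
Iteration 3:
  x1 = (6 - (2)·-1.2304 - (-2)·-1.6367) / (5) = 1.0375
  x2 = (-5 - (2)·1.0375 - (-1)·-1.6367) / (7) = -1.2445
  x3 = (-6 - (2)·1.0375 - (1)·-1.2445) / (4) = -1.7076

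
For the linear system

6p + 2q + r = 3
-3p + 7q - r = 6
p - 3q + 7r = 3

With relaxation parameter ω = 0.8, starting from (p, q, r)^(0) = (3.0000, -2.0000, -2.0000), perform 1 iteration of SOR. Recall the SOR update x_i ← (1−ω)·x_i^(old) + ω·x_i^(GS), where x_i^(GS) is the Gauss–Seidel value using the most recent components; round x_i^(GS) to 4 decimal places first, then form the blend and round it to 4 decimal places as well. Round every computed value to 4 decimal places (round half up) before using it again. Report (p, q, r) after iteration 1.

(1.8000, 0.6743, -0.0317)

Iteration 1:
  p: GS value = (3 - (2)·-2.0000 - (1)·-2.0000) / (6) = 1.5000;  p ← (1−ω)·3.0000 + ω·1.5000 = 1.8000
  q: GS value = (6 - (-3)·1.8000 - (-1)·-2.0000) / (7) = 1.3429;  q ← (1−ω)·-2.0000 + ω·1.3429 = 0.6743
  r: GS value = (3 - (1)·1.8000 - (-3)·0.6743) / (7) = 0.4604;  r ← (1−ω)·-2.0000 + ω·0.4604 = -0.0317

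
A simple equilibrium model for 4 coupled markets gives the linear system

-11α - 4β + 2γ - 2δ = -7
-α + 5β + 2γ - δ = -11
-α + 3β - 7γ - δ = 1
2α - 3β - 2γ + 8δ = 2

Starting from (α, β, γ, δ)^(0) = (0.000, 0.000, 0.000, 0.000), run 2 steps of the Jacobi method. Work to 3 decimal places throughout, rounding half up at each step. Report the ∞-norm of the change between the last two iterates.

Iteration 1:
  α = (-7 - (-4)·0.000 - (2)·0.000 - (-2)·0.000) / (-11) = 0.636
  β = (-11 - (-1)·0.000 - (2)·0.000 - (-1)·0.000) / (5) = -2.200
  γ = (1 - (-1)·0.000 - (3)·0.000 - (-1)·0.000) / (-7) = -0.143
  δ = (2 - (2)·0.000 - (-3)·0.000 - (-2)·0.000) / (8) = 0.250
Iteration 2:
  α = (-7 - (-4)·-2.200 - (2)·-0.143 - (-2)·0.250) / (-11) = 1.365
  β = (-11 - (-1)·0.636 - (2)·-0.143 - (-1)·0.250) / (5) = -1.966
  γ = (1 - (-1)·0.636 - (3)·-2.200 - (-1)·0.250) / (-7) = -1.212
  δ = (2 - (2)·0.636 - (-3)·-2.200 - (-2)·-0.143) / (8) = -0.770
Change: (0.729, 0.234, -1.069, -1.020) → max |·| = 1.069

1.069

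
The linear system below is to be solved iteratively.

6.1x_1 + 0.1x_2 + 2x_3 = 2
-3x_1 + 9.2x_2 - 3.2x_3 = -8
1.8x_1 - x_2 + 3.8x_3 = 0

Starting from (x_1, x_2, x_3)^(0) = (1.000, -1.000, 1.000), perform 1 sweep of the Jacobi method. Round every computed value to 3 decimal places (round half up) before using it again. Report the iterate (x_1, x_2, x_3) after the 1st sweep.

Iteration 1:
  x_1 = (2 - (0.1)·-1.000 - (2)·1.000) / (6.1) = 0.016
  x_2 = (-8 - (-3)·1.000 - (-3.2)·1.000) / (9.2) = -0.196
  x_3 = (0 - (1.8)·1.000 - (-1)·-1.000) / (3.8) = -0.737

(0.016, -0.196, -0.737)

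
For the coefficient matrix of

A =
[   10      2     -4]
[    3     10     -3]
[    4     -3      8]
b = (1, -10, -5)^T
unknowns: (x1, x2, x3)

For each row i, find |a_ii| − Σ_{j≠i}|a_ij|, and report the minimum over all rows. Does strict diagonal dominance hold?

row 1: |10| − (2+4) = 4
row 2: |10| − (3+3) = 4
row 3: |8| − (4+3) = 1
minimum over rows = 1 → strictly diagonally dominant (convergence guaranteed)

1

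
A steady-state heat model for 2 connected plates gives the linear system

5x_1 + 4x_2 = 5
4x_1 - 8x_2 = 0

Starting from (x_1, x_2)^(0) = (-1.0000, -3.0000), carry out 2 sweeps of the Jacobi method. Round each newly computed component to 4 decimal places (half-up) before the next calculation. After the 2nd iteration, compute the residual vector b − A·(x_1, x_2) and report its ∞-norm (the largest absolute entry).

8.8000

Iteration 1:
  x_1 = (5 - (4)·-3.0000) / (5) = 3.4000
  x_2 = (0 - (4)·-1.0000) / (-8) = -0.5000
Iteration 2:
  x_1 = (5 - (4)·-0.5000) / (5) = 1.4000
  x_2 = (0 - (4)·3.4000) / (-8) = 1.7000
Residual b − A·x = (-8.8000, 8.0000); ∞-norm = 8.8000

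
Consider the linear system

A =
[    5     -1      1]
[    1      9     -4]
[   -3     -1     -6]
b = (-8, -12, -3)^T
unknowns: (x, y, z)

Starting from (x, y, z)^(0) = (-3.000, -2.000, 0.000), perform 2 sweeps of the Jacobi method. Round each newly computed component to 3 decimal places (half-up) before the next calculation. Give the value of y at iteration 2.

Iteration 1:
  x = (-8 - (-1)·-2.000 - (1)·0.000) / (5) = -2.000
  y = (-12 - (1)·-3.000 - (-4)·0.000) / (9) = -1.000
  z = (-3 - (-3)·-3.000 - (-1)·-2.000) / (-6) = 2.333
Iteration 2:
  x = (-8 - (-1)·-1.000 - (1)·2.333) / (5) = -2.267
  y = (-12 - (1)·-2.000 - (-4)·2.333) / (9) = -0.074
  z = (-3 - (-3)·-2.000 - (-1)·-1.000) / (-6) = 1.667

-0.074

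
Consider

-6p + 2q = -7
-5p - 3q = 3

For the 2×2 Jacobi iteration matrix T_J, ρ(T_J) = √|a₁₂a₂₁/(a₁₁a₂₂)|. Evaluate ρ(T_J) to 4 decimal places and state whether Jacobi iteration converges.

a₁₂a₂₁/(a₁₁a₂₂) = (2)·(-5) / ((-6)·(-3)) = -0.555556
ρ = √|-0.555556| = √0.555556 = 0.7454
ρ < 1, so Jacobi converges

0.7454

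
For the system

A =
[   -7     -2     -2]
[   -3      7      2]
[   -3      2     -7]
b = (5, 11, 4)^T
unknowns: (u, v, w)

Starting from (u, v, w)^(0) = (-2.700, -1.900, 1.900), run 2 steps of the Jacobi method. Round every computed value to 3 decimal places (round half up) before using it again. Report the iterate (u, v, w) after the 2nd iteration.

(-0.690, 1.253, -0.302)

Iteration 1:
  u = (5 - (-2)·-1.900 - (-2)·1.900) / (-7) = -0.714
  v = (11 - (-3)·-2.700 - (2)·1.900) / (7) = -0.129
  w = (4 - (-3)·-2.700 - (2)·-1.900) / (-7) = 0.043
Iteration 2:
  u = (5 - (-2)·-0.129 - (-2)·0.043) / (-7) = -0.690
  v = (11 - (-3)·-0.714 - (2)·0.043) / (7) = 1.253
  w = (4 - (-3)·-0.714 - (2)·-0.129) / (-7) = -0.302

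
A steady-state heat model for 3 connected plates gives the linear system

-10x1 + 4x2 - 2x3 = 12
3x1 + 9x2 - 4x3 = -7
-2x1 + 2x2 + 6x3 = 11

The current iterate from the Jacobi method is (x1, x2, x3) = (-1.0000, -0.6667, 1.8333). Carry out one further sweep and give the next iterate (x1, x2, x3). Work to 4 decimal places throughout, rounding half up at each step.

One sweep:
  x1 = (12 - (4)·-0.6667 - (-2)·1.8333) / (-10) = -1.8333
  x2 = (-7 - (3)·-1.0000 - (-4)·1.8333) / (9) = 0.3704
  x3 = (11 - (-2)·-1.0000 - (2)·-0.6667) / (6) = 1.7222

(-1.8333, 0.3704, 1.7222)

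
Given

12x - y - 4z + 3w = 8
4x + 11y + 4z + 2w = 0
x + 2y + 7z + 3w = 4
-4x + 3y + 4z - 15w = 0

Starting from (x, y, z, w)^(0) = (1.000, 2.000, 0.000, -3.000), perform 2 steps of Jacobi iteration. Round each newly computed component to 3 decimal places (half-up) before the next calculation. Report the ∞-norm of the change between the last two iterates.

1.197

Iteration 1:
  x = (8 - (-1)·2.000 - (-4)·0.000 - (3)·-3.000) / (12) = 1.583
  y = (0 - (4)·1.000 - (4)·0.000 - (2)·-3.000) / (11) = 0.182
  z = (4 - (1)·1.000 - (2)·2.000 - (3)·-3.000) / (7) = 1.143
  w = (0 - (-4)·1.000 - (3)·2.000 - (4)·0.000) / (-15) = 0.133
Iteration 2:
  x = (8 - (-1)·0.182 - (-4)·1.143 - (3)·0.133) / (12) = 1.030
  y = (0 - (4)·1.583 - (4)·1.143 - (2)·0.133) / (11) = -1.015
  z = (4 - (1)·1.583 - (2)·0.182 - (3)·0.133) / (7) = 0.236
  w = (0 - (-4)·1.583 - (3)·0.182 - (4)·1.143) / (-15) = -0.081
Change: (-0.553, -1.197, -0.907, -0.214) → max |·| = 1.197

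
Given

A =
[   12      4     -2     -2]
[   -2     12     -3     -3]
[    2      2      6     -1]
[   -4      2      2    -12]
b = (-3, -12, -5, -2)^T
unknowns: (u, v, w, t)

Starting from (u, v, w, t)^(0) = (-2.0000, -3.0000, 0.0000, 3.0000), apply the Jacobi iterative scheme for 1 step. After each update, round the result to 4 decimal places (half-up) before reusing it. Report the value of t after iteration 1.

0.3333

Iteration 1:
  u = (-3 - (4)·-3.0000 - (-2)·0.0000 - (-2)·3.0000) / (12) = 1.2500
  v = (-12 - (-2)·-2.0000 - (-3)·0.0000 - (-3)·3.0000) / (12) = -0.5833
  w = (-5 - (2)·-2.0000 - (2)·-3.0000 - (-1)·3.0000) / (6) = 1.3333
  t = (-2 - (-4)·-2.0000 - (2)·-3.0000 - (2)·0.0000) / (-12) = 0.3333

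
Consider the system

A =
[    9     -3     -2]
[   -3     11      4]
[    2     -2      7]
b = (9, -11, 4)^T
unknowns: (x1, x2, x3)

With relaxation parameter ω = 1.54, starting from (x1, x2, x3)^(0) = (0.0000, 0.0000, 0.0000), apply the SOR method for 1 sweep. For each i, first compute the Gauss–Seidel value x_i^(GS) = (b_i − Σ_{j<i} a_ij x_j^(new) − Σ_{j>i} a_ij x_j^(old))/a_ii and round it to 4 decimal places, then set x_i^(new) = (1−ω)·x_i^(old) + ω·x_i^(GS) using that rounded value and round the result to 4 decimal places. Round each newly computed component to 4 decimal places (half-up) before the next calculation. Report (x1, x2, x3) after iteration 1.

Iteration 1:
  x1: GS value = (9 - (-3)·0.0000 - (-2)·0.0000) / (9) = 1.0000;  x1 ← (1−ω)·0.0000 + ω·1.0000 = 1.5400
  x2: GS value = (-11 - (-3)·1.5400 - (4)·0.0000) / (11) = -0.5800;  x2 ← (1−ω)·0.0000 + ω·-0.5800 = -0.8932
  x3: GS value = (4 - (2)·1.5400 - (-2)·-0.8932) / (7) = -0.1238;  x3 ← (1−ω)·0.0000 + ω·-0.1238 = -0.1907

(1.5400, -0.8932, -0.1907)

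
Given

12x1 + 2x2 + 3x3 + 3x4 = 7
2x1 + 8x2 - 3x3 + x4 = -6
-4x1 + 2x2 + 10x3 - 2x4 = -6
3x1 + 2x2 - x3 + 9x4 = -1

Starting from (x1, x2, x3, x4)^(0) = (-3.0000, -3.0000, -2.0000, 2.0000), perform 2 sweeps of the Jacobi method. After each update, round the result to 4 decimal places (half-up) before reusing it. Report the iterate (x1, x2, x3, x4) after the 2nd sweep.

Iteration 1:
  x1 = (7 - (2)·-3.0000 - (3)·-2.0000 - (3)·2.0000) / (12) = 1.0833
  x2 = (-6 - (2)·-3.0000 - (-3)·-2.0000 - (1)·2.0000) / (8) = -1.0000
  x3 = (-6 - (-4)·-3.0000 - (2)·-3.0000 - (-2)·2.0000) / (10) = -0.8000
  x4 = (-1 - (3)·-3.0000 - (2)·-3.0000 - (-1)·-2.0000) / (9) = 1.3333
Iteration 2:
  x1 = (7 - (2)·-1.0000 - (3)·-0.8000 - (3)·1.3333) / (12) = 0.6167
  x2 = (-6 - (2)·1.0833 - (-3)·-0.8000 - (1)·1.3333) / (8) = -1.4875
  x3 = (-6 - (-4)·1.0833 - (2)·-1.0000 - (-2)·1.3333) / (10) = 0.3000
  x4 = (-1 - (3)·1.0833 - (2)·-1.0000 - (-1)·-0.8000) / (9) = -0.3389

(0.6167, -1.4875, 0.3000, -0.3389)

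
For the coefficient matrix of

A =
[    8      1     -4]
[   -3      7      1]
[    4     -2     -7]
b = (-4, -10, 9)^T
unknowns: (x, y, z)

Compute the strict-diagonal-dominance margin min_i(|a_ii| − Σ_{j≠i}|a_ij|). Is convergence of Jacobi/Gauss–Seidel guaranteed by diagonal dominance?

1

row 1: |8| − (1+4) = 3
row 2: |7| − (3+1) = 3
row 3: |-7| − (4+2) = 1
minimum over rows = 1 → strictly diagonally dominant (convergence guaranteed)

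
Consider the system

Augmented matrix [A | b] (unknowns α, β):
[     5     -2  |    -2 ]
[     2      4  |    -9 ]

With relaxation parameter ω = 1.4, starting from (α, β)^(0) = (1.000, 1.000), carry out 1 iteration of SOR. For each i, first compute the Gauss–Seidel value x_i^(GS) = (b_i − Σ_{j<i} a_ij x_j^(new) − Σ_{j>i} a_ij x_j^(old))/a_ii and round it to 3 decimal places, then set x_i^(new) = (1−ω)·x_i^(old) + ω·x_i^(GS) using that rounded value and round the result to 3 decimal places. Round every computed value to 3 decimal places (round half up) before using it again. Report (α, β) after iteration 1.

Iteration 1:
  α: GS value = (-2 - (-2)·1.000) / (5) = 0.000;  α ← (1−ω)·1.000 + ω·0.000 = -0.400
  β: GS value = (-9 - (2)·-0.400) / (4) = -2.050;  β ← (1−ω)·1.000 + ω·-2.050 = -3.270

(-0.400, -3.270)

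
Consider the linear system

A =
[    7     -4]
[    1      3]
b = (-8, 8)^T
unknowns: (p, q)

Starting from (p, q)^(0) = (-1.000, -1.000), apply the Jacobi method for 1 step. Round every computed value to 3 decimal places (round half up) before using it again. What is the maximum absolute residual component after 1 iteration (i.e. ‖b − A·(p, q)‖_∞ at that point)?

Iteration 1:
  p = (-8 - (-4)·-1.000) / (7) = -1.714
  q = (8 - (1)·-1.000) / (3) = 3.000
Residual b − A·x = (15.998, 0.714); ∞-norm = 15.998

15.998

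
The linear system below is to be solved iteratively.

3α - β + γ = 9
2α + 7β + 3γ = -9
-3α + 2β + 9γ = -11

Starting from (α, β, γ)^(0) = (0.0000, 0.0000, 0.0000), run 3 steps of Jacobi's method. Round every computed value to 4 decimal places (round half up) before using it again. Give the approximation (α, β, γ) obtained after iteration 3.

(2.4391, -2.1640, 0.1305)

Iteration 1:
  α = (9 - (-1)·0.0000 - (1)·0.0000) / (3) = 3.0000
  β = (-9 - (2)·0.0000 - (3)·0.0000) / (7) = -1.2857
  γ = (-11 - (-3)·0.0000 - (2)·0.0000) / (9) = -1.2222
Iteration 2:
  α = (9 - (-1)·-1.2857 - (1)·-1.2222) / (3) = 2.9788
  β = (-9 - (2)·3.0000 - (3)·-1.2222) / (7) = -1.6191
  γ = (-11 - (-3)·3.0000 - (2)·-1.2857) / (9) = 0.0635
Iteration 3:
  α = (9 - (-1)·-1.6191 - (1)·0.0635) / (3) = 2.4391
  β = (-9 - (2)·2.9788 - (3)·0.0635) / (7) = -2.1640
  γ = (-11 - (-3)·2.9788 - (2)·-1.6191) / (9) = 0.1305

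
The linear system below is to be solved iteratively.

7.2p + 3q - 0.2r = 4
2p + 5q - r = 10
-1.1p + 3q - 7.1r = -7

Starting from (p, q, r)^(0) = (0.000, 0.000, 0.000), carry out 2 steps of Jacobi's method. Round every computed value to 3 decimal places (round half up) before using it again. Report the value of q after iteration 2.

Iteration 1:
  p = (4 - (3)·0.000 - (-0.2)·0.000) / (7.2) = 0.556
  q = (10 - (2)·0.000 - (-1)·0.000) / (5) = 2.000
  r = (-7 - (-1.1)·0.000 - (3)·0.000) / (-7.1) = 0.986
Iteration 2:
  p = (4 - (3)·2.000 - (-0.2)·0.986) / (7.2) = -0.250
  q = (10 - (2)·0.556 - (-1)·0.986) / (5) = 1.975
  r = (-7 - (-1.1)·0.556 - (3)·2.000) / (-7.1) = 1.745

1.975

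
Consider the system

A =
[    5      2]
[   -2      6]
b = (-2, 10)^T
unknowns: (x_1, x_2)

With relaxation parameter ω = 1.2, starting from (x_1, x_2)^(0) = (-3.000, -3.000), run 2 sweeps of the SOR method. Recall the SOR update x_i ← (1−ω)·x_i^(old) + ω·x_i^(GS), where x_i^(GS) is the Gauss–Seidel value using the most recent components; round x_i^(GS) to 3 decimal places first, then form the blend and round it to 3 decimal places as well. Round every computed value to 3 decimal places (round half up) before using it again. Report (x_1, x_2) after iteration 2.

(-2.340, 0.420)

Iteration 1:
  x_1: GS value = (-2 - (2)·-3.000) / (5) = 0.800;  x_1 ← (1−ω)·-3.000 + ω·0.800 = 1.560
  x_2: GS value = (10 - (-2)·1.560) / (6) = 2.187;  x_2 ← (1−ω)·-3.000 + ω·2.187 = 3.224
Iteration 2:
  x_1: GS value = (-2 - (2)·3.224) / (5) = -1.690;  x_1 ← (1−ω)·1.560 + ω·-1.690 = -2.340
  x_2: GS value = (10 - (-2)·-2.340) / (6) = 0.887;  x_2 ← (1−ω)·3.224 + ω·0.887 = 0.420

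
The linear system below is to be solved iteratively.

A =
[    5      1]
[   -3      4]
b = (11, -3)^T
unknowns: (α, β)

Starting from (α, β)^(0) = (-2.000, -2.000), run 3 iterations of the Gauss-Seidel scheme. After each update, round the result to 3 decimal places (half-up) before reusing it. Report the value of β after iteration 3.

0.792

Iteration 1:
  α = (11 - (1)·-2.000) / (5) = 2.600
  β = (-3 - (-3)·2.600) / (4) = 1.200
Iteration 2:
  α = (11 - (1)·1.200) / (5) = 1.960
  β = (-3 - (-3)·1.960) / (4) = 0.720
Iteration 3:
  α = (11 - (1)·0.720) / (5) = 2.056
  β = (-3 - (-3)·2.056) / (4) = 0.792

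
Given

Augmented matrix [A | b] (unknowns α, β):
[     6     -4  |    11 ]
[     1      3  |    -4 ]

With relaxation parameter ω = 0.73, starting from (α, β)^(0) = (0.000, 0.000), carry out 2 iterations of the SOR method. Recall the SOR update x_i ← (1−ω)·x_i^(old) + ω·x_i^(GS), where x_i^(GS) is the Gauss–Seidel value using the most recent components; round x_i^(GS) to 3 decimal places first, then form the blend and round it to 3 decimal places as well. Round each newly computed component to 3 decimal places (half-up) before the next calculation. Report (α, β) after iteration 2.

(1.067, -1.584)

Iteration 1:
  α: GS value = (11 - (-4)·0.000) / (6) = 1.833;  α ← (1−ω)·0.000 + ω·1.833 = 1.338
  β: GS value = (-4 - (1)·1.338) / (3) = -1.779;  β ← (1−ω)·0.000 + ω·-1.779 = -1.299
Iteration 2:
  α: GS value = (11 - (-4)·-1.299) / (6) = 0.967;  α ← (1−ω)·1.338 + ω·0.967 = 1.067
  β: GS value = (-4 - (1)·1.067) / (3) = -1.689;  β ← (1−ω)·-1.299 + ω·-1.689 = -1.584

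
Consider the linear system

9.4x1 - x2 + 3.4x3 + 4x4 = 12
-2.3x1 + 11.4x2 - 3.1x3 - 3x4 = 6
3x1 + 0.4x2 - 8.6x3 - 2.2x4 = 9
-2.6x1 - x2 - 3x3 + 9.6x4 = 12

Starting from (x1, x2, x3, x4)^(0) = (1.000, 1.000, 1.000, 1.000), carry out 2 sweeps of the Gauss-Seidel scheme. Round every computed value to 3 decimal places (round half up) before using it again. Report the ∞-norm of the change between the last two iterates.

Iteration 1:
  x1 = (12 - (-1)·1.000 - (3.4)·1.000 - (4)·1.000) / (9.4) = 0.596
  x2 = (6 - (-2.3)·0.596 - (-3.1)·1.000 - (-3)·1.000) / (11.4) = 1.182
  x3 = (9 - (3)·0.596 - (0.4)·1.182 - (-2.2)·1.000) / (-8.6) = -1.039
  x4 = (12 - (-2.6)·0.596 - (-1)·1.182 - (-3)·-1.039) / (9.6) = 1.210
Iteration 2:
  x1 = (12 - (-1)·1.182 - (3.4)·-1.039 - (4)·1.210) / (9.4) = 1.263
  x2 = (6 - (-2.3)·1.263 - (-3.1)·-1.039 - (-3)·1.210) / (11.4) = 0.817
  x3 = (9 - (3)·1.263 - (0.4)·0.817 - (-2.2)·1.210) / (-8.6) = -0.877
  x4 = (12 - (-2.6)·1.263 - (-1)·0.817 - (-3)·-0.877) / (9.6) = 1.403
Change: (0.667, -0.365, 0.162, 0.193) → max |·| = 0.667

0.667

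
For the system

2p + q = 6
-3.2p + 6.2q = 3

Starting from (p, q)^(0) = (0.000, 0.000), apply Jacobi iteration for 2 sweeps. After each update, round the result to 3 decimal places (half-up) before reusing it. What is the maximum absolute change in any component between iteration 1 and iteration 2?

1.548

Iteration 1:
  p = (6 - (1)·0.000) / (2) = 3.000
  q = (3 - (-3.2)·0.000) / (6.2) = 0.484
Iteration 2:
  p = (6 - (1)·0.484) / (2) = 2.758
  q = (3 - (-3.2)·3.000) / (6.2) = 2.032
Change: (-0.242, 1.548) → max |·| = 1.548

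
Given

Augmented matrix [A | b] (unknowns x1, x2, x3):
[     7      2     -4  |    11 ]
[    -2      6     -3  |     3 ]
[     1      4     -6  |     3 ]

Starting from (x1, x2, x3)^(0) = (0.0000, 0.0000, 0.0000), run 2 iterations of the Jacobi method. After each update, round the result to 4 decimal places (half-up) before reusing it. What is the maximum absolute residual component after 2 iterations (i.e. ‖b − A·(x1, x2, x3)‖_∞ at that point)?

1.8329

Iteration 1:
  x1 = (11 - (2)·0.0000 - (-4)·0.0000) / (7) = 1.5714
  x2 = (3 - (-2)·0.0000 - (-3)·0.0000) / (6) = 0.5000
  x3 = (3 - (1)·0.0000 - (4)·0.0000) / (-6) = -0.5000
Iteration 2:
  x1 = (11 - (2)·0.5000 - (-4)·-0.5000) / (7) = 1.1429
  x2 = (3 - (-2)·1.5714 - (-3)·-0.5000) / (6) = 0.7738
  x3 = (3 - (1)·1.5714 - (4)·0.5000) / (-6) = 0.0952
Residual b − A·x = (1.8329, 0.9286, -0.6669); ∞-norm = 1.8329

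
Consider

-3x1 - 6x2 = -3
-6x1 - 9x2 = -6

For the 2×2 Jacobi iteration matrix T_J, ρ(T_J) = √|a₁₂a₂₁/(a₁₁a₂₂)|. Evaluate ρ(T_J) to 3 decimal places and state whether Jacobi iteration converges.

1.155

a₁₂a₂₁/(a₁₁a₂₂) = (-6)·(-6) / ((-3)·(-9)) = 1.333333
ρ = √|1.333333| = √1.333333 = 1.155
ρ > 1, so Jacobi diverges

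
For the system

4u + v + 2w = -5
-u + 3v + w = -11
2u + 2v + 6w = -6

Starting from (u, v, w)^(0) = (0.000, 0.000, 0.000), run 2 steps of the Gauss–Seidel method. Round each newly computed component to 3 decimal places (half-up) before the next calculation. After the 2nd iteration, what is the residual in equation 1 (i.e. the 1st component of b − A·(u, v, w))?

Iteration 1:
  u = (-5 - (1)·0.000 - (2)·0.000) / (4) = -1.250
  v = (-11 - (-1)·-1.250 - (1)·0.000) / (3) = -4.083
  w = (-6 - (2)·-1.250 - (2)·-4.083) / (6) = 0.778
Iteration 2:
  u = (-5 - (1)·-4.083 - (2)·0.778) / (4) = -0.618
  v = (-11 - (-1)·-0.618 - (1)·0.778) / (3) = -4.132
  w = (-6 - (2)·-0.618 - (2)·-4.132) / (6) = 0.583
Residual b − A·x = (0.438, 0.195, 0.002)

0.438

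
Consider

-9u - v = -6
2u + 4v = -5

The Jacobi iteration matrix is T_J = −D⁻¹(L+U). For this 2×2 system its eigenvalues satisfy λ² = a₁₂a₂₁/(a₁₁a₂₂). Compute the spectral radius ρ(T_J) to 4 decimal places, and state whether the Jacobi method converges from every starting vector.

a₁₂a₂₁/(a₁₁a₂₂) = (-1)·(2) / ((-9)·(4)) = 0.055556
ρ = √|0.055556| = √0.055556 = 0.2357
ρ < 1, so Jacobi converges

0.2357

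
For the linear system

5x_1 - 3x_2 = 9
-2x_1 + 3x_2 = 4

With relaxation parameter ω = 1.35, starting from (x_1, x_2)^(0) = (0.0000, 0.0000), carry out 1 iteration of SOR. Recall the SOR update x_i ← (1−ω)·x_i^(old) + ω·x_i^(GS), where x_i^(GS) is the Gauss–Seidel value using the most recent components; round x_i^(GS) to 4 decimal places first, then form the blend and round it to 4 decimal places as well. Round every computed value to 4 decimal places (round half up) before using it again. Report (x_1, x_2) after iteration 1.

Iteration 1:
  x_1: GS value = (9 - (-3)·0.0000) / (5) = 1.8000;  x_1 ← (1−ω)·0.0000 + ω·1.8000 = 2.4300
  x_2: GS value = (4 - (-2)·2.4300) / (3) = 2.9533;  x_2 ← (1−ω)·0.0000 + ω·2.9533 = 3.9870

(2.4300, 3.9870)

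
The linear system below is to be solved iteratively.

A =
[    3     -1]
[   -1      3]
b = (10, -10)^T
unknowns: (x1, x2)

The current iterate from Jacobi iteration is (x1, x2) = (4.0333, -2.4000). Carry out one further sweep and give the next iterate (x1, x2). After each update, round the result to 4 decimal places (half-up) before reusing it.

One sweep:
  x1 = (10 - (-1)·-2.4000) / (3) = 2.5333
  x2 = (-10 - (-1)·4.0333) / (3) = -1.9889

(2.5333, -1.9889)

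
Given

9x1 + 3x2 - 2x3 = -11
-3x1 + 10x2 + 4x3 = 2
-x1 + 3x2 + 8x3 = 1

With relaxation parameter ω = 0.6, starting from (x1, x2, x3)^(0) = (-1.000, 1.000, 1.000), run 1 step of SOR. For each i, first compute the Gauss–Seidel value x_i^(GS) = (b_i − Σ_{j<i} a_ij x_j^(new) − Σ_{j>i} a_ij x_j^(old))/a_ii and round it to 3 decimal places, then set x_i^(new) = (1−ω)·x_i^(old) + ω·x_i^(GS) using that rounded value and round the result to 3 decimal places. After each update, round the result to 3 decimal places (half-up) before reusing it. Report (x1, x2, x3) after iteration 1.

Iteration 1:
  x1: GS value = (-11 - (3)·1.000 - (-2)·1.000) / (9) = -1.333;  x1 ← (1−ω)·-1.000 + ω·-1.333 = -1.200
  x2: GS value = (2 - (-3)·-1.200 - (4)·1.000) / (10) = -0.560;  x2 ← (1−ω)·1.000 + ω·-0.560 = 0.064
  x3: GS value = (1 - (-1)·-1.200 - (3)·0.064) / (8) = -0.049;  x3 ← (1−ω)·1.000 + ω·-0.049 = 0.371

(-1.200, 0.064, 0.371)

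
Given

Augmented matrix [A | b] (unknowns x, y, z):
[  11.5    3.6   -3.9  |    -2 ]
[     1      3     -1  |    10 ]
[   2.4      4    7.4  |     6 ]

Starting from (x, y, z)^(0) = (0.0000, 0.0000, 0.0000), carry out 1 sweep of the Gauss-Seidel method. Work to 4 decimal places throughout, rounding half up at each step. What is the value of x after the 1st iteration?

Iteration 1:
  x = (-2 - (3.6)·0.0000 - (-3.9)·0.0000) / (11.5) = -0.1739
  y = (10 - (1)·-0.1739 - (-1)·0.0000) / (3) = 3.3913
  z = (6 - (2.4)·-0.1739 - (4)·3.3913) / (7.4) = -0.9659

-0.1739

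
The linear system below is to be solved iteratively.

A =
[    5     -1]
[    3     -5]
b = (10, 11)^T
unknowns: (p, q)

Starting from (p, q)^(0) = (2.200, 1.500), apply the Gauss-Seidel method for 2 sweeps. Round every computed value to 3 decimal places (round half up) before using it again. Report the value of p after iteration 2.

1.836

Iteration 1:
  p = (10 - (-1)·1.500) / (5) = 2.300
  q = (11 - (3)·2.300) / (-5) = -0.820
Iteration 2:
  p = (10 - (-1)·-0.820) / (5) = 1.836
  q = (11 - (3)·1.836) / (-5) = -1.098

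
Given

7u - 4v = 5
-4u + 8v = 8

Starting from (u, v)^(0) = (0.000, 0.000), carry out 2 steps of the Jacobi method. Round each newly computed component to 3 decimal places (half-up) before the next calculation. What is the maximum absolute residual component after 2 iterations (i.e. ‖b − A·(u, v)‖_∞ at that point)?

2.288

Iteration 1:
  u = (5 - (-4)·0.000) / (7) = 0.714
  v = (8 - (-4)·0.000) / (8) = 1.000
Iteration 2:
  u = (5 - (-4)·1.000) / (7) = 1.286
  v = (8 - (-4)·0.714) / (8) = 1.357
Residual b − A·x = (1.426, 2.288); ∞-norm = 2.288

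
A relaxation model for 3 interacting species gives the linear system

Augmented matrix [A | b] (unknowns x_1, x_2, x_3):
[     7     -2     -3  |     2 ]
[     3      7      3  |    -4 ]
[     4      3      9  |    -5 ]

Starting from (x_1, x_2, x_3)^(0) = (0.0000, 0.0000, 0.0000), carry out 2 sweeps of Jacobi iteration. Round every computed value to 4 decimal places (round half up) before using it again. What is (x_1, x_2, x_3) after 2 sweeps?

(-0.1157, -0.4558, -0.4921)

Iteration 1:
  x_1 = (2 - (-2)·0.0000 - (-3)·0.0000) / (7) = 0.2857
  x_2 = (-4 - (3)·0.0000 - (3)·0.0000) / (7) = -0.5714
  x_3 = (-5 - (4)·0.0000 - (3)·0.0000) / (9) = -0.5556
Iteration 2:
  x_1 = (2 - (-2)·-0.5714 - (-3)·-0.5556) / (7) = -0.1157
  x_2 = (-4 - (3)·0.2857 - (3)·-0.5556) / (7) = -0.4558
  x_3 = (-5 - (4)·0.2857 - (3)·-0.5714) / (9) = -0.4921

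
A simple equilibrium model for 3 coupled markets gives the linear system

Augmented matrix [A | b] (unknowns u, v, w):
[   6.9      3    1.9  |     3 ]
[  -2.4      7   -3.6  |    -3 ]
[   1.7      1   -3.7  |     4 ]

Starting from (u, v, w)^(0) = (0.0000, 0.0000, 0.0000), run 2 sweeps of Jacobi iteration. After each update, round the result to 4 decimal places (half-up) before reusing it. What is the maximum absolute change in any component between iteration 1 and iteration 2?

Iteration 1:
  u = (3 - (3)·0.0000 - (1.9)·0.0000) / (6.9) = 0.4348
  v = (-3 - (-2.4)·0.0000 - (-3.6)·0.0000) / (7) = -0.4286
  w = (4 - (1.7)·0.0000 - (1)·0.0000) / (-3.7) = -1.0811
Iteration 2:
  u = (3 - (3)·-0.4286 - (1.9)·-1.0811) / (6.9) = 0.9188
  v = (-3 - (-2.4)·0.4348 - (-3.6)·-1.0811) / (7) = -0.8355
  w = (4 - (1.7)·0.4348 - (1)·-0.4286) / (-3.7) = -0.9971
Change: (0.4840, -0.4069, 0.0840) → max |·| = 0.4840

0.4840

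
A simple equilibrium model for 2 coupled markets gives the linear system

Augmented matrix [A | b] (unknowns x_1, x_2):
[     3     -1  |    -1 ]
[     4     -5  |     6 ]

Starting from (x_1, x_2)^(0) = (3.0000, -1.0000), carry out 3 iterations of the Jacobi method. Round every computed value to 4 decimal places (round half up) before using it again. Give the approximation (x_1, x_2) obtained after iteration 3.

Iteration 1:
  x_1 = (-1 - (-1)·-1.0000) / (3) = -0.6667
  x_2 = (6 - (4)·3.0000) / (-5) = 1.2000
Iteration 2:
  x_1 = (-1 - (-1)·1.2000) / (3) = 0.0667
  x_2 = (6 - (4)·-0.6667) / (-5) = -1.7334
Iteration 3:
  x_1 = (-1 - (-1)·-1.7334) / (3) = -0.9111
  x_2 = (6 - (4)·0.0667) / (-5) = -1.1466

(-0.9111, -1.1466)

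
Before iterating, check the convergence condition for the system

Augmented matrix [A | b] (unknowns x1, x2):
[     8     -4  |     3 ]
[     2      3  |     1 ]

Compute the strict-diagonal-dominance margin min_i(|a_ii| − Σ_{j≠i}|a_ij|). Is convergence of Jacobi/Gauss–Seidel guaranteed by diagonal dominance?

1

row 1: |8| − (4) = 4
row 2: |3| − (2) = 1
minimum over rows = 1 → strictly diagonally dominant (convergence guaranteed)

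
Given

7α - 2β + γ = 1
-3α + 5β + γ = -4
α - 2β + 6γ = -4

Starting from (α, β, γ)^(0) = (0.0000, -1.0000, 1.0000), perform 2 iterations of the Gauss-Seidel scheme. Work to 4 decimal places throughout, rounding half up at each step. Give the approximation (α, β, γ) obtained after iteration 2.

Iteration 1:
  α = (1 - (-2)·-1.0000 - (1)·1.0000) / (7) = -0.2857
  β = (-4 - (-3)·-0.2857 - (1)·1.0000) / (5) = -1.1714
  γ = (-4 - (1)·-0.2857 - (-2)·-1.1714) / (6) = -1.0095
Iteration 2:
  α = (1 - (-2)·-1.1714 - (1)·-1.0095) / (7) = -0.0476
  β = (-4 - (-3)·-0.0476 - (1)·-1.0095) / (5) = -0.6267
  γ = (-4 - (1)·-0.0476 - (-2)·-0.6267) / (6) = -0.8676

(-0.0476, -0.6267, -0.8676)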